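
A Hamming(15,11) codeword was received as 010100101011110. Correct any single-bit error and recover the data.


Syndrome = 12: error at position 12

Data: 00011010110 (corrected bit 12)


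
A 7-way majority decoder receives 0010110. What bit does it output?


Ones: 3 out of 7
Threshold: 4

0 (3/7 voted 1)


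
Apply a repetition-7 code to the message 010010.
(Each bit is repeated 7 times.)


Each bit -> 7 copies

000000011111110000000000000011111110000000


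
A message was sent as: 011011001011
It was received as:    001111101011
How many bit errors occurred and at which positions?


XOR: 010100100000

3 error(s) at position(s): 1, 3, 6


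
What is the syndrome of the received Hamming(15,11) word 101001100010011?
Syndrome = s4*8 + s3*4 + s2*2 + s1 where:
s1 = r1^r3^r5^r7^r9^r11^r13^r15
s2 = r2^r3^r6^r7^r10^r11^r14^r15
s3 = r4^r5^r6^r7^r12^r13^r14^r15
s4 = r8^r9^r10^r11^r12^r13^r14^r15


s1=1, s2=0, s3=0, s4=1

Syndrome = 9 (error at position 9)


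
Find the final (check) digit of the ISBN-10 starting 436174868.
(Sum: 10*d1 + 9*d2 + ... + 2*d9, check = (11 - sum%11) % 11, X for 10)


Weighted sum: 250
250 mod 11 = 8

Check digit: 3


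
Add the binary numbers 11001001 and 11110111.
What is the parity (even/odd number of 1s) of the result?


11001001 = 201
11110111 = 247
Sum = 448 = 111000000
1s count = 3

odd parity (3 ones in 111000000)


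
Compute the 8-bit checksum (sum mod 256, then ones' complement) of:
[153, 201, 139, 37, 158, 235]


Sum = 923 mod 256 = 155
Complement = 100

100


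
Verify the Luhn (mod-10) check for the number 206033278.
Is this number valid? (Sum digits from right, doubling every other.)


Luhn sum = 32
32 mod 10 = 2

Invalid (Luhn sum mod 10 = 2)


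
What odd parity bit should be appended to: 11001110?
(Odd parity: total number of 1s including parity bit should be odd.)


Number of 1s in data: 5
Parity bit: 0

0


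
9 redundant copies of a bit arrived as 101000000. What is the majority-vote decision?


Ones: 2 out of 9
Threshold: 5

0 (2/9 voted 1)


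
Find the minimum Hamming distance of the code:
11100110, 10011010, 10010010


Comparing all pairs, minimum distance: 1
Can detect 0 errors, correct 0 errors

1


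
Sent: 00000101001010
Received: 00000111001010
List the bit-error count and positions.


XOR: 00000010000000

1 error(s) at position(s): 6


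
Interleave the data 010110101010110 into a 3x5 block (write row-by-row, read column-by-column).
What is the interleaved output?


Matrix:
  01011
  01010
  10110
Read columns: 001110001111100

001110001111100


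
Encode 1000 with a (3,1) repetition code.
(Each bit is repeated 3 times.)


Each bit -> 3 copies

111000000000


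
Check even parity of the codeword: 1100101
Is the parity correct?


Number of 1s: 4

Yes, parity is correct (4 ones)


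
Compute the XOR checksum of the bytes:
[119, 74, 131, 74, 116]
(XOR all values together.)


XOR chain: 119 ^ 74 ^ 131 ^ 74 ^ 116 = 128

128


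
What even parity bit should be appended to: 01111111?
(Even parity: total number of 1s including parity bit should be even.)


Number of 1s in data: 7
Parity bit: 1

1


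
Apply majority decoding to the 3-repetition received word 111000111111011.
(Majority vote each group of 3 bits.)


Groups: 111, 000, 111, 111, 011
Majority votes: 10111

10111


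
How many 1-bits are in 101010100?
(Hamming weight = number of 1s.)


Counting 1s in 101010100

4


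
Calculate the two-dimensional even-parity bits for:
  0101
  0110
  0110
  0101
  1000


Row parities: 00001
Column parities: 1000

Row P: 00001, Col P: 1000, Corner: 1


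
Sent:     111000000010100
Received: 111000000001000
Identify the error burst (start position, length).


XOR: 000000000011100

Burst at position 10, length 3


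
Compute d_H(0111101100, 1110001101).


XOR: 1001100001
Count of 1s: 4

4


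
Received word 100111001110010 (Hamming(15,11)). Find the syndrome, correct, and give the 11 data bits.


Syndrome = 0: no error detected

Data: 01101110010 (no errors)


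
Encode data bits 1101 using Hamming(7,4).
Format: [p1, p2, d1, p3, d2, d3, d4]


Parity bits: p1=1, p2=0, p3=0

1010101


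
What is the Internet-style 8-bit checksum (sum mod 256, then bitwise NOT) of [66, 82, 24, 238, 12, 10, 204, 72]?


Sum = 708 mod 256 = 196
Complement = 59

59


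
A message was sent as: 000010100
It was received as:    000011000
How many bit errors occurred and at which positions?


XOR: 000001100

2 error(s) at position(s): 5, 6


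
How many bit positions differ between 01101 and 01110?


XOR: 00011
Count of 1s: 2

2


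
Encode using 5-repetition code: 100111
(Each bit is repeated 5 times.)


Each bit -> 5 copies

111110000000000111111111111111


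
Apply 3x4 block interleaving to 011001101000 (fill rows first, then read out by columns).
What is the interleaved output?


Matrix:
  0110
  0110
  1000
Read columns: 001110110000

001110110000


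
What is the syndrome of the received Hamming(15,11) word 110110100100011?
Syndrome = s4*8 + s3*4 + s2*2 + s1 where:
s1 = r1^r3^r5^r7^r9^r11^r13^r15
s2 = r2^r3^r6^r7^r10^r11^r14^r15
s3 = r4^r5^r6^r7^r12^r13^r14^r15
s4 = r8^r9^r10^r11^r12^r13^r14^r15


s1=0, s2=1, s3=1, s4=1

Syndrome = 14 (error at position 14)


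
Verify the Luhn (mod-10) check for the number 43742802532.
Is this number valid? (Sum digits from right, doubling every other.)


Luhn sum = 51
51 mod 10 = 1

Invalid (Luhn sum mod 10 = 1)


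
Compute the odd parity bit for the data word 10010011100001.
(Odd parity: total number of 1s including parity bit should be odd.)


Number of 1s in data: 6
Parity bit: 1

1


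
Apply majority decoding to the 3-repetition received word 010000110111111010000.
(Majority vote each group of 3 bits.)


Groups: 010, 000, 110, 111, 111, 010, 000
Majority votes: 0011100

0011100


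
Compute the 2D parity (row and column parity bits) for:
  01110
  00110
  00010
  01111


Row parities: 1010
Column parities: 00101

Row P: 1010, Col P: 00101, Corner: 0


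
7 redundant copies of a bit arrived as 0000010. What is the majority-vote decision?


Ones: 1 out of 7
Threshold: 4

0 (1/7 voted 1)


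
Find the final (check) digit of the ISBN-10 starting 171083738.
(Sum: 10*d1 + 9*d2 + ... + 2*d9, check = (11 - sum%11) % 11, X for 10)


Weighted sum: 197
197 mod 11 = 10

Check digit: 1


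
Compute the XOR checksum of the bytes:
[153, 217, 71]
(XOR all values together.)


XOR chain: 153 ^ 217 ^ 71 = 7

7


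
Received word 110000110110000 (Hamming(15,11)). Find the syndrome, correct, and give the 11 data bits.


Syndrome = 13: error at position 13

Data: 00010110100 (corrected bit 13)


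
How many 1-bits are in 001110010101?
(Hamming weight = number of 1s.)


Counting 1s in 001110010101

6


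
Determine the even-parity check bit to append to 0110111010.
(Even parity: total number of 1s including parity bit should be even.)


Number of 1s in data: 6
Parity bit: 0

0


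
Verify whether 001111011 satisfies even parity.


Number of 1s: 6

Yes, parity is correct (6 ones)


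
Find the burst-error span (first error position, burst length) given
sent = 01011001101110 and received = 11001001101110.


XOR: 10010000000000

Burst at position 0, length 4


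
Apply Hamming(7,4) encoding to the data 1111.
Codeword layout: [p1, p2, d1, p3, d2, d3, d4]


Parity bits: p1=1, p2=1, p3=1

1111111


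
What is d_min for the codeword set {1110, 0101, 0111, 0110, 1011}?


Comparing all pairs, minimum distance: 1
Can detect 0 errors, correct 0 errors

1


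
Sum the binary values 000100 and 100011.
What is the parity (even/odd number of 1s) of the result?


000100 = 4
100011 = 35
Sum = 39 = 100111
1s count = 4

even parity (4 ones in 100111)


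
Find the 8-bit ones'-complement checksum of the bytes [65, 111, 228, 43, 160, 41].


Sum = 648 mod 256 = 136
Complement = 119

119


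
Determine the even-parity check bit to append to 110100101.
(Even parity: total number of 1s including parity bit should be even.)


Number of 1s in data: 5
Parity bit: 1

1


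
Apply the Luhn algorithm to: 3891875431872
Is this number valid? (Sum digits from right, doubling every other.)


Luhn sum = 67
67 mod 10 = 7

Invalid (Luhn sum mod 10 = 7)


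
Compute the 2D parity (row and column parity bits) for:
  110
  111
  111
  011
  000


Row parities: 01100
Column parities: 101

Row P: 01100, Col P: 101, Corner: 0


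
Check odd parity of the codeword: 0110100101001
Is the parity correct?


Number of 1s: 6

No, parity error (6 ones)


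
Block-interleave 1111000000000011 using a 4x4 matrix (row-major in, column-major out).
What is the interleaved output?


Matrix:
  1111
  0000
  0000
  0011
Read columns: 1000100010011001

1000100010011001


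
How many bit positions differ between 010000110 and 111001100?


XOR: 101001010
Count of 1s: 4

4


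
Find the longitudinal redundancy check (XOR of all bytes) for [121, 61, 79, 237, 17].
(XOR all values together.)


XOR chain: 121 ^ 61 ^ 79 ^ 237 ^ 17 = 247

247


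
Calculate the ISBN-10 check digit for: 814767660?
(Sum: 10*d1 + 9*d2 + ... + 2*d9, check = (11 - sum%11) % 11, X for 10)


Weighted sum: 283
283 mod 11 = 8

Check digit: 3


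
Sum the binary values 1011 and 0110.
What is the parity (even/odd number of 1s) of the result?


1011 = 11
0110 = 6
Sum = 17 = 10001
1s count = 2

even parity (2 ones in 10001)


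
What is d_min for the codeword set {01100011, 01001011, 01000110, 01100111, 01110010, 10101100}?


Comparing all pairs, minimum distance: 1
Can detect 0 errors, correct 0 errors

1


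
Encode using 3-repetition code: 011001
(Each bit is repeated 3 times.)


Each bit -> 3 copies

000111111000000111


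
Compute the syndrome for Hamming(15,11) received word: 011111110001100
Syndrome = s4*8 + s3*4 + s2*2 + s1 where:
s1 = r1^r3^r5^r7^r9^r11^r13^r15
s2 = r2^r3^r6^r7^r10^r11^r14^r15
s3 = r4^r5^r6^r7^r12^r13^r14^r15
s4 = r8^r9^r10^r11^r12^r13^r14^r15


s1=0, s2=0, s3=0, s4=1

Syndrome = 8 (error at position 8)


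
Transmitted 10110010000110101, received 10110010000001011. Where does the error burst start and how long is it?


XOR: 00000000000111110

Burst at position 11, length 5


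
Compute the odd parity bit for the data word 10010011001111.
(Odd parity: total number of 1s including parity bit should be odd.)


Number of 1s in data: 8
Parity bit: 1

1


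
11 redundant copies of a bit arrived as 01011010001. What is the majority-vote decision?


Ones: 5 out of 11
Threshold: 6

0 (5/11 voted 1)


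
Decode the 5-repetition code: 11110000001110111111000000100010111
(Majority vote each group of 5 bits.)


Groups: 11110, 00000, 11101, 11111, 00000, 01000, 10111
Majority votes: 1011001

1011001


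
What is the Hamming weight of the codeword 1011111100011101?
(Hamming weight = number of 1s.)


Counting 1s in 1011111100011101

11


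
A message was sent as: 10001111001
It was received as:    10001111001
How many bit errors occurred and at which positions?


XOR: 00000000000

0 errors (received matches sent)


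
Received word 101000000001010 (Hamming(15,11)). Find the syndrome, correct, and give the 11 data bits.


Syndrome = 0: no error detected

Data: 10000001010 (no errors)


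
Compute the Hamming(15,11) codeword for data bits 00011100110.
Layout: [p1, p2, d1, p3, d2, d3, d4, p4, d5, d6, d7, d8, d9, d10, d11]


Parity bits: p1=1, p2=1, p3=1, p4=0

110100101100110


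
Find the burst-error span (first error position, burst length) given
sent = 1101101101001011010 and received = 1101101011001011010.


XOR: 0000000110000000000

Burst at position 7, length 2


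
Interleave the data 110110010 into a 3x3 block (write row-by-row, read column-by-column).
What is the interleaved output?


Matrix:
  110
  110
  010
Read columns: 110111000

110111000


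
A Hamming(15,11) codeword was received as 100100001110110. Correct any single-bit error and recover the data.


Syndrome = 14: error at position 14

Data: 00001110100 (corrected bit 14)


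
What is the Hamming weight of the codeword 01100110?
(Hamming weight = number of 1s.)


Counting 1s in 01100110

4


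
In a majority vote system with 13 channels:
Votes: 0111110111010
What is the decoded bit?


Ones: 9 out of 13
Threshold: 7

1 (9/13 voted 1)


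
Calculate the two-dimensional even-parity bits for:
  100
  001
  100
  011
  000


Row parities: 11100
Column parities: 010

Row P: 11100, Col P: 010, Corner: 1


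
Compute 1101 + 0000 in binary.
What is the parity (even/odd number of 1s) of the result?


1101 = 13
0000 = 0
Sum = 13 = 1101
1s count = 3

odd parity (3 ones in 1101)


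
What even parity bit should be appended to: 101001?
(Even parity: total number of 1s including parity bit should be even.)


Number of 1s in data: 3
Parity bit: 1

1


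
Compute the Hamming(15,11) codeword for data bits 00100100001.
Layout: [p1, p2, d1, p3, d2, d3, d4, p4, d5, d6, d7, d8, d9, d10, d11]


Parity bits: p1=1, p2=1, p3=0, p4=0

110001000100001


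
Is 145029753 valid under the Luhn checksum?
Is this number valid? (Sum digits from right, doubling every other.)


Luhn sum = 36
36 mod 10 = 6

Invalid (Luhn sum mod 10 = 6)


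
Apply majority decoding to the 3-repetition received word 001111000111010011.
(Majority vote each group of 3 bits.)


Groups: 001, 111, 000, 111, 010, 011
Majority votes: 010101

010101


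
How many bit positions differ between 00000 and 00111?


XOR: 00111
Count of 1s: 3

3


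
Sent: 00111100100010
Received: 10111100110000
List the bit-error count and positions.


XOR: 10000000010010

3 error(s) at position(s): 0, 9, 12


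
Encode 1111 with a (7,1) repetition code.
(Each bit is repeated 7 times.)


Each bit -> 7 copies

1111111111111111111111111111


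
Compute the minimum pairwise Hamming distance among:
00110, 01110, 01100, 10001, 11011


Comparing all pairs, minimum distance: 1
Can detect 0 errors, correct 0 errors

1


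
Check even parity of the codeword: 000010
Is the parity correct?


Number of 1s: 1

No, parity error (1 ones)


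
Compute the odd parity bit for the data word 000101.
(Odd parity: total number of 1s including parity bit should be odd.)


Number of 1s in data: 2
Parity bit: 1

1


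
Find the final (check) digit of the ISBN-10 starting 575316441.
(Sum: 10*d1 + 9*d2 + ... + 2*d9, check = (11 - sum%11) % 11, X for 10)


Weighted sum: 240
240 mod 11 = 9

Check digit: 2


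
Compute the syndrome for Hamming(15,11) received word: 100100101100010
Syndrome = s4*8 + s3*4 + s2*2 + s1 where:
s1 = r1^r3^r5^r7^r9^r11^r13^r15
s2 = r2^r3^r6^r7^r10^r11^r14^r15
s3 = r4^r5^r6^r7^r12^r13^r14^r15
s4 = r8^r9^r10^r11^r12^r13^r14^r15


s1=1, s2=1, s3=1, s4=1

Syndrome = 15 (error at position 15)


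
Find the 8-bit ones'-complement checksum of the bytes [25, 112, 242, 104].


Sum = 483 mod 256 = 227
Complement = 28

28


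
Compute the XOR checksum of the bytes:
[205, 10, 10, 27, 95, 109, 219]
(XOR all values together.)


XOR chain: 205 ^ 10 ^ 10 ^ 27 ^ 95 ^ 109 ^ 219 = 63

63


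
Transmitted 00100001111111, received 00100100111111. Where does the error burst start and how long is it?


XOR: 00000101000000

Burst at position 5, length 3


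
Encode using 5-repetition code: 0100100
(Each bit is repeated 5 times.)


Each bit -> 5 copies

00000111110000000000111110000000000


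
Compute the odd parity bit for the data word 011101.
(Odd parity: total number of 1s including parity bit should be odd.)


Number of 1s in data: 4
Parity bit: 1

1


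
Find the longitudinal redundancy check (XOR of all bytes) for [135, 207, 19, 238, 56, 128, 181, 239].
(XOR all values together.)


XOR chain: 135 ^ 207 ^ 19 ^ 238 ^ 56 ^ 128 ^ 181 ^ 239 = 87

87


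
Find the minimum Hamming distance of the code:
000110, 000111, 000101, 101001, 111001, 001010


Comparing all pairs, minimum distance: 1
Can detect 0 errors, correct 0 errors

1


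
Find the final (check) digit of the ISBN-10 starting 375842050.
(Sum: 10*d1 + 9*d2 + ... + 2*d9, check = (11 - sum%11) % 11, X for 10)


Weighted sum: 238
238 mod 11 = 7

Check digit: 4


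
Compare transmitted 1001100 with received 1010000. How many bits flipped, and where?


XOR: 0011100

3 error(s) at position(s): 2, 3, 4


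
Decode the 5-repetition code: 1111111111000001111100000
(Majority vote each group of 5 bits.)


Groups: 11111, 11111, 00000, 11111, 00000
Majority votes: 11010

11010


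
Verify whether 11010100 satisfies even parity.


Number of 1s: 4

Yes, parity is correct (4 ones)


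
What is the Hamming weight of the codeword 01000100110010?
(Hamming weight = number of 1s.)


Counting 1s in 01000100110010

5


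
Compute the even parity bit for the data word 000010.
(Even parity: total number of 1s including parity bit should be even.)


Number of 1s in data: 1
Parity bit: 1

1


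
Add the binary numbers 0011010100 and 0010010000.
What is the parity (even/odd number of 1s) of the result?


0011010100 = 212
0010010000 = 144
Sum = 356 = 101100100
1s count = 4

even parity (4 ones in 101100100)


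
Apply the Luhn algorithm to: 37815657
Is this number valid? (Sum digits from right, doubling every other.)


Luhn sum = 36
36 mod 10 = 6

Invalid (Luhn sum mod 10 = 6)


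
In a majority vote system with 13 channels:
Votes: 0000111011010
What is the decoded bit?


Ones: 6 out of 13
Threshold: 7

0 (6/13 voted 1)


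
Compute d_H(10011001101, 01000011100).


XOR: 11011010001
Count of 1s: 6

6


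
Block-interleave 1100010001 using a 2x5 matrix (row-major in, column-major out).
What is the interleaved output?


Matrix:
  11000
  10001
Read columns: 1110000001

1110000001


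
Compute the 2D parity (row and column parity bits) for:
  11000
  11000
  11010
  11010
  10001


Row parities: 00110
Column parities: 10001

Row P: 00110, Col P: 10001, Corner: 0


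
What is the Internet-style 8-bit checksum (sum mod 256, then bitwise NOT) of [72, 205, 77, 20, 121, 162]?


Sum = 657 mod 256 = 145
Complement = 110

110


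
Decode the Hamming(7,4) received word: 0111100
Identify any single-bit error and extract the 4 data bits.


Syndrome = 0: no error detected

Data: 1100 (no errors)


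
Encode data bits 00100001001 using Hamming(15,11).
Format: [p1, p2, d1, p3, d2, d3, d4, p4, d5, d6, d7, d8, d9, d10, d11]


Parity bits: p1=1, p2=0, p3=1, p4=0

100101000001001


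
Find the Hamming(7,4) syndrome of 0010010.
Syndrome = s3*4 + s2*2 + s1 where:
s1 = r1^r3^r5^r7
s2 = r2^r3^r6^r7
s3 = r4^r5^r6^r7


s1=1, s2=0, s3=1

Syndrome = 5 (error at position 5)


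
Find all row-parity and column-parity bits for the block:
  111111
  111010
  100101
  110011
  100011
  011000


Row parities: 001010
Column parities: 101000

Row P: 001010, Col P: 101000, Corner: 0


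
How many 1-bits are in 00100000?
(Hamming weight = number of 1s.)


Counting 1s in 00100000

1


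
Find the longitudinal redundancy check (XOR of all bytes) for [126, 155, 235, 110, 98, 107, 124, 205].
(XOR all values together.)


XOR chain: 126 ^ 155 ^ 235 ^ 110 ^ 98 ^ 107 ^ 124 ^ 205 = 216

216


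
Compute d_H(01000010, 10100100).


XOR: 11100110
Count of 1s: 5

5


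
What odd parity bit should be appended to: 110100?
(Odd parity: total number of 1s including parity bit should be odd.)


Number of 1s in data: 3
Parity bit: 0

0


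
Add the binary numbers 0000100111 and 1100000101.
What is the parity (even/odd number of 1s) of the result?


0000100111 = 39
1100000101 = 773
Sum = 812 = 1100101100
1s count = 5

odd parity (5 ones in 1100101100)


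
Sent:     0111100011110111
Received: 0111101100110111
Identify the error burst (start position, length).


XOR: 0000001111000000

Burst at position 6, length 4


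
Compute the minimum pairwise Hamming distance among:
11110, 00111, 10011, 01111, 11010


Comparing all pairs, minimum distance: 1
Can detect 0 errors, correct 0 errors

1


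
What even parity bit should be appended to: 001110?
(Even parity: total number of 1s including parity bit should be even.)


Number of 1s in data: 3
Parity bit: 1

1


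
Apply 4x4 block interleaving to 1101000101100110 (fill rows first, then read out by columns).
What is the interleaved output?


Matrix:
  1101
  0001
  0110
  0110
Read columns: 1000101100111100

1000101100111100


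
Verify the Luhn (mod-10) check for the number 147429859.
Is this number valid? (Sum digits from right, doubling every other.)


Luhn sum = 53
53 mod 10 = 3

Invalid (Luhn sum mod 10 = 3)


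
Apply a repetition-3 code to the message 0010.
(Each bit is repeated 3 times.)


Each bit -> 3 copies

000000111000


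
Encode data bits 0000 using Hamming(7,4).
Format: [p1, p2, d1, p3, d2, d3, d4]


Parity bits: p1=0, p2=0, p3=0

0000000


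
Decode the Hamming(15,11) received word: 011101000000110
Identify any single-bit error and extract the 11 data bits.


Syndrome = 0: no error detected

Data: 10100000110 (no errors)


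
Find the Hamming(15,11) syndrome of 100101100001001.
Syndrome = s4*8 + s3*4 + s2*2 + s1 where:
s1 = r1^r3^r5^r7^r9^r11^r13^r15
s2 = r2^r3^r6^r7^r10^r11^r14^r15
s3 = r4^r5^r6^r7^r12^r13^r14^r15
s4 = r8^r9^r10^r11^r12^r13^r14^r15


s1=1, s2=1, s3=1, s4=0

Syndrome = 7 (error at position 7)


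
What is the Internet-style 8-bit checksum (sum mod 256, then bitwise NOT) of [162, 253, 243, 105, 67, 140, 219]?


Sum = 1189 mod 256 = 165
Complement = 90

90


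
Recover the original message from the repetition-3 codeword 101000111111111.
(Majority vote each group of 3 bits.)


Groups: 101, 000, 111, 111, 111
Majority votes: 10111

10111


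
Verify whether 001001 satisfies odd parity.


Number of 1s: 2

No, parity error (2 ones)


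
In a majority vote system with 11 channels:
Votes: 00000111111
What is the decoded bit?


Ones: 6 out of 11
Threshold: 6

1 (6/11 voted 1)


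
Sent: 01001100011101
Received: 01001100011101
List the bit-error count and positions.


XOR: 00000000000000

0 errors (received matches sent)


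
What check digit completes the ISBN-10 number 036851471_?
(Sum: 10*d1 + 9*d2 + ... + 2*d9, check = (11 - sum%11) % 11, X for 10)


Weighted sum: 205
205 mod 11 = 7

Check digit: 4


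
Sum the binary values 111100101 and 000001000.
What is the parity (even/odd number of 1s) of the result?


111100101 = 485
000001000 = 8
Sum = 493 = 111101101
1s count = 7

odd parity (7 ones in 111101101)


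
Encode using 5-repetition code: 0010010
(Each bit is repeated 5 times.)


Each bit -> 5 copies

00000000001111100000000001111100000


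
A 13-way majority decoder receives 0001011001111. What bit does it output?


Ones: 7 out of 13
Threshold: 7

1 (7/13 voted 1)


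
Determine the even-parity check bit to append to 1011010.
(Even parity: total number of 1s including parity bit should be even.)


Number of 1s in data: 4
Parity bit: 0

0


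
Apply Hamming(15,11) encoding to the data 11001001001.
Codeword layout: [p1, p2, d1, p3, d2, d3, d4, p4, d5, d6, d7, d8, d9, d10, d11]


Parity bits: p1=0, p2=0, p3=1, p4=1

001110011001001


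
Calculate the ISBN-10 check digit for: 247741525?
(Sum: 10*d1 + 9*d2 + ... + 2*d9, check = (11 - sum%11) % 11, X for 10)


Weighted sum: 226
226 mod 11 = 6

Check digit: 5


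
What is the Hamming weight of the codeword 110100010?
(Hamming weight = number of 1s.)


Counting 1s in 110100010

4


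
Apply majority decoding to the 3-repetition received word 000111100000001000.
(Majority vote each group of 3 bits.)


Groups: 000, 111, 100, 000, 001, 000
Majority votes: 010000

010000


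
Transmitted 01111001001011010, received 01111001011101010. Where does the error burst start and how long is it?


XOR: 00000000010110000

Burst at position 9, length 4


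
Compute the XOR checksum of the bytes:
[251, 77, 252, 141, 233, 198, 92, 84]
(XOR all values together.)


XOR chain: 251 ^ 77 ^ 252 ^ 141 ^ 233 ^ 198 ^ 92 ^ 84 = 224

224


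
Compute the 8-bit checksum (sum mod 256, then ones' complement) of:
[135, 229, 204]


Sum = 568 mod 256 = 56
Complement = 199

199


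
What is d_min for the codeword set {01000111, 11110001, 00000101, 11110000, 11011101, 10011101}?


Comparing all pairs, minimum distance: 1
Can detect 0 errors, correct 0 errors

1


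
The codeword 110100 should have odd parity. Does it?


Number of 1s: 3

Yes, parity is correct (3 ones)


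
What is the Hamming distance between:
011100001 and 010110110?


XOR: 001010111
Count of 1s: 5

5


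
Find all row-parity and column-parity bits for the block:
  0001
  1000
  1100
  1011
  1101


Row parities: 11011
Column parities: 0011

Row P: 11011, Col P: 0011, Corner: 0


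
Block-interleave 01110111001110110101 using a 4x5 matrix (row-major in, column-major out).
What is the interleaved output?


Matrix:
  01110
  11100
  11101
  10101
Read columns: 01111110111110000011

01111110111110000011


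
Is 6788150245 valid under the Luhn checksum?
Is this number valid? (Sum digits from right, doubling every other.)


Luhn sum = 47
47 mod 10 = 7

Invalid (Luhn sum mod 10 = 7)


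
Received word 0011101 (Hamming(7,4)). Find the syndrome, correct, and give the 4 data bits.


Syndrome = 5: error at position 5

Data: 1001 (corrected bit 5)


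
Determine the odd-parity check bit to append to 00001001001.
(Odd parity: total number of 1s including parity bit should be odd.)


Number of 1s in data: 3
Parity bit: 0

0


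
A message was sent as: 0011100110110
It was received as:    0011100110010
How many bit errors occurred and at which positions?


XOR: 0000000000100

1 error(s) at position(s): 10


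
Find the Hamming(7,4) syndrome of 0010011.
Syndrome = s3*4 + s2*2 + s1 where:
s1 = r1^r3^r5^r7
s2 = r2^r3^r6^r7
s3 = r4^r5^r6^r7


s1=0, s2=1, s3=0

Syndrome = 2 (error at position 2)


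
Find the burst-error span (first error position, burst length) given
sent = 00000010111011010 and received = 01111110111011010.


XOR: 01111100000000000

Burst at position 1, length 5


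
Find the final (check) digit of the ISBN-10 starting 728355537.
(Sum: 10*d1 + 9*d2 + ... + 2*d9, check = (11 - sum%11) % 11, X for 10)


Weighted sum: 271
271 mod 11 = 7

Check digit: 4


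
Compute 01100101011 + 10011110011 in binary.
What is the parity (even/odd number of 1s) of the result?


01100101011 = 811
10011110011 = 1267
Sum = 2078 = 100000011110
1s count = 5

odd parity (5 ones in 100000011110)


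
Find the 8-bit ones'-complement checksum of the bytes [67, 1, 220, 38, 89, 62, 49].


Sum = 526 mod 256 = 14
Complement = 241

241


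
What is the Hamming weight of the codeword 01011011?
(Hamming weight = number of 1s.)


Counting 1s in 01011011

5


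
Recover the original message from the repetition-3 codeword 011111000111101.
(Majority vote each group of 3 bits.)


Groups: 011, 111, 000, 111, 101
Majority votes: 11011

11011


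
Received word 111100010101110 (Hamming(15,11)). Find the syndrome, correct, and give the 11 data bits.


Syndrome = 9: error at position 9

Data: 10001101110 (corrected bit 9)


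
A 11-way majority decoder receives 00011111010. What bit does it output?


Ones: 6 out of 11
Threshold: 6

1 (6/11 voted 1)


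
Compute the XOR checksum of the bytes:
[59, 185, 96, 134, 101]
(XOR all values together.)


XOR chain: 59 ^ 185 ^ 96 ^ 134 ^ 101 = 1

1


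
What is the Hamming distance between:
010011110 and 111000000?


XOR: 101011110
Count of 1s: 6

6


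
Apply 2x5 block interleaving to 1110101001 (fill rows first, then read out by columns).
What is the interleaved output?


Matrix:
  11101
  01001
Read columns: 1011100011

1011100011


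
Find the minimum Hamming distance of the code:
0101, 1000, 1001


Comparing all pairs, minimum distance: 1
Can detect 0 errors, correct 0 errors

1


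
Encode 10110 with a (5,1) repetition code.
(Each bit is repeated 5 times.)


Each bit -> 5 copies

1111100000111111111100000


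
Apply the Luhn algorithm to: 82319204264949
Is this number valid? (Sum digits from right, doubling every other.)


Luhn sum = 75
75 mod 10 = 5

Invalid (Luhn sum mod 10 = 5)


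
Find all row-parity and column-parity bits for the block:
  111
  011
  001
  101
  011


Row parities: 10100
Column parities: 011

Row P: 10100, Col P: 011, Corner: 0


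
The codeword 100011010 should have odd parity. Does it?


Number of 1s: 4

No, parity error (4 ones)


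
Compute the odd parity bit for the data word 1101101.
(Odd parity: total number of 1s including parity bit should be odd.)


Number of 1s in data: 5
Parity bit: 0

0


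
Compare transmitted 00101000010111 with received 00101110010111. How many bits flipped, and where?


XOR: 00000110000000

2 error(s) at position(s): 5, 6


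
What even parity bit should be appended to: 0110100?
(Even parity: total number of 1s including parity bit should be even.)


Number of 1s in data: 3
Parity bit: 1

1


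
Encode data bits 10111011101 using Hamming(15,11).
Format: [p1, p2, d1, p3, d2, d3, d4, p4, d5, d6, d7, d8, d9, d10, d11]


Parity bits: p1=0, p2=1, p3=1, p4=1

011101111011101


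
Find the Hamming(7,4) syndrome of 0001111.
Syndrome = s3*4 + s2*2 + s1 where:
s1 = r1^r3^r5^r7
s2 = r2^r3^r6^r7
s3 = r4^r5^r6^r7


s1=0, s2=0, s3=0

Syndrome = 0 (no error)


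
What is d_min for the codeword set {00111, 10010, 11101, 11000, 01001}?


Comparing all pairs, minimum distance: 2
Can detect 1 errors, correct 0 errors

2


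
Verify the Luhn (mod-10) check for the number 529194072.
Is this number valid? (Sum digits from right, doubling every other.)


Luhn sum = 44
44 mod 10 = 4

Invalid (Luhn sum mod 10 = 4)


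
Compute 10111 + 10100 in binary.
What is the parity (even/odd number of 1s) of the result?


10111 = 23
10100 = 20
Sum = 43 = 101011
1s count = 4

even parity (4 ones in 101011)


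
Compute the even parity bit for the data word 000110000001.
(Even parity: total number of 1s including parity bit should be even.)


Number of 1s in data: 3
Parity bit: 1

1


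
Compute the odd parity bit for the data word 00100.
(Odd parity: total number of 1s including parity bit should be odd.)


Number of 1s in data: 1
Parity bit: 0

0


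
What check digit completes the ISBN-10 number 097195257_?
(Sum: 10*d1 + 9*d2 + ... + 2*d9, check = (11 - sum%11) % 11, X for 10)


Weighted sum: 260
260 mod 11 = 7

Check digit: 4


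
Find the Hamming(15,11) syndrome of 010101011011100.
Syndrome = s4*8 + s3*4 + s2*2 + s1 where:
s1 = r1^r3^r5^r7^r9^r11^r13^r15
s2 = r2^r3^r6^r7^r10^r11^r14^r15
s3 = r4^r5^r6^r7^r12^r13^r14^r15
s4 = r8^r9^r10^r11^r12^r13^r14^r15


s1=1, s2=1, s3=0, s4=1

Syndrome = 11 (error at position 11)


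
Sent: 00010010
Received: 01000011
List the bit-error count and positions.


XOR: 01010001

3 error(s) at position(s): 1, 3, 7


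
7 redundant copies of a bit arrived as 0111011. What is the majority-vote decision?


Ones: 5 out of 7
Threshold: 4

1 (5/7 voted 1)


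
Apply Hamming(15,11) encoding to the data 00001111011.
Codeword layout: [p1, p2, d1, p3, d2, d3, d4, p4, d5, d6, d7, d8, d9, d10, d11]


Parity bits: p1=1, p2=0, p3=1, p4=0

100100001111011


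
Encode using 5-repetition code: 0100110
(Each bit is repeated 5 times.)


Each bit -> 5 copies

00000111110000000000111111111100000


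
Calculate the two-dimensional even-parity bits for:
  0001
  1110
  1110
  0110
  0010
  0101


Row parities: 111010
Column parities: 0000

Row P: 111010, Col P: 0000, Corner: 0


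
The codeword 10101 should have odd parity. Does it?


Number of 1s: 3

Yes, parity is correct (3 ones)


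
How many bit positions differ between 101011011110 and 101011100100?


XOR: 000000111010
Count of 1s: 4

4


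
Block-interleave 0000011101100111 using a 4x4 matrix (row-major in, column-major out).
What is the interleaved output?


Matrix:
  0000
  0111
  0110
  0111
Read columns: 0000011101110101

0000011101110101


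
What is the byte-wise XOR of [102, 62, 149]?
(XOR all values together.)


XOR chain: 102 ^ 62 ^ 149 = 205

205


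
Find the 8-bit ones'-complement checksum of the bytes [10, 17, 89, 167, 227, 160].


Sum = 670 mod 256 = 158
Complement = 97

97


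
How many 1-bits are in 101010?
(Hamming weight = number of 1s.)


Counting 1s in 101010

3


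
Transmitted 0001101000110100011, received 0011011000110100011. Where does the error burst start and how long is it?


XOR: 0010110000000000000

Burst at position 2, length 4


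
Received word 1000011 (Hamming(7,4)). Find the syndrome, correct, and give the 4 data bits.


Syndrome = 0: no error detected

Data: 0011 (no errors)


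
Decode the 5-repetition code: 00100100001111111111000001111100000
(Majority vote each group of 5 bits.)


Groups: 00100, 10000, 11111, 11111, 00000, 11111, 00000
Majority votes: 0011010

0011010


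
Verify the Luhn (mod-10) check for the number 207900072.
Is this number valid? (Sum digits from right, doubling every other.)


Luhn sum = 25
25 mod 10 = 5

Invalid (Luhn sum mod 10 = 5)


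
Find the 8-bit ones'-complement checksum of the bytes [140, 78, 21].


Sum = 239 mod 256 = 239
Complement = 16

16


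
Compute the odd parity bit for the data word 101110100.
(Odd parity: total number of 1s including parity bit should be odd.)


Number of 1s in data: 5
Parity bit: 0

0


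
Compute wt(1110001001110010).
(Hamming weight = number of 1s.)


Counting 1s in 1110001001110010

8


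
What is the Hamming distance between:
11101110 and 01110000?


XOR: 10011110
Count of 1s: 5

5


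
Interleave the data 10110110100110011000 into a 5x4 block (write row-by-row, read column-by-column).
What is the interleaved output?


Matrix:
  1011
  0110
  1001
  1001
  1000
Read columns: 10111010001100010110

10111010001100010110


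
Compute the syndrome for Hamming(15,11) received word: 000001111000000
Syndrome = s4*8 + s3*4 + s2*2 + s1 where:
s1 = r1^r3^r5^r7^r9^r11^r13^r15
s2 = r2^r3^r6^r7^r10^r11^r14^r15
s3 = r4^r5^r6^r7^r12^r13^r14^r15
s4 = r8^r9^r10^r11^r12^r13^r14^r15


s1=0, s2=0, s3=0, s4=0

Syndrome = 0 (no error)


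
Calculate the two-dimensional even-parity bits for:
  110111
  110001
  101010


Row parities: 111
Column parities: 101100

Row P: 111, Col P: 101100, Corner: 1


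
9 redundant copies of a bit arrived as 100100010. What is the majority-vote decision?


Ones: 3 out of 9
Threshold: 5

0 (3/9 voted 1)


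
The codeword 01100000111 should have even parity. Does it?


Number of 1s: 5

No, parity error (5 ones)


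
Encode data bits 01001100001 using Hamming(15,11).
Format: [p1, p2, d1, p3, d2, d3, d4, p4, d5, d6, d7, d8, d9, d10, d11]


Parity bits: p1=1, p2=0, p3=0, p4=1

100010011100001


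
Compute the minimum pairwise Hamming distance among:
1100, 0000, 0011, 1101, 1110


Comparing all pairs, minimum distance: 1
Can detect 0 errors, correct 0 errors

1


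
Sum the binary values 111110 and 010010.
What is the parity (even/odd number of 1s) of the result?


111110 = 62
010010 = 18
Sum = 80 = 1010000
1s count = 2

even parity (2 ones in 1010000)


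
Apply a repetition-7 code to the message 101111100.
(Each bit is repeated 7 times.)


Each bit -> 7 copies

111111100000001111111111111111111111111111111111100000000000000


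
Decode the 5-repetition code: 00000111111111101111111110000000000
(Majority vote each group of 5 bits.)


Groups: 00000, 11111, 11111, 01111, 11111, 00000, 00000
Majority votes: 0111100

0111100


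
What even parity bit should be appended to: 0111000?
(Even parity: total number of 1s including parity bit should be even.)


Number of 1s in data: 3
Parity bit: 1

1


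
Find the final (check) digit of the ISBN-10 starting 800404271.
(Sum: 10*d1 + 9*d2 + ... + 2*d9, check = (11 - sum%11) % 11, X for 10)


Weighted sum: 159
159 mod 11 = 5

Check digit: 6


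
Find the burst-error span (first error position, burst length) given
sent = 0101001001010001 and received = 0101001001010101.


XOR: 0000000000000100

Burst at position 13, length 1


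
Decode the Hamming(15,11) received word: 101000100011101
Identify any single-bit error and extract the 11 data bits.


Syndrome = 0: no error detected

Data: 10010011101 (no errors)


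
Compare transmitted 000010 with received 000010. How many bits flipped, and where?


XOR: 000000

0 errors (received matches sent)


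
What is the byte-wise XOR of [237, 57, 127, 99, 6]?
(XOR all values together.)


XOR chain: 237 ^ 57 ^ 127 ^ 99 ^ 6 = 206

206


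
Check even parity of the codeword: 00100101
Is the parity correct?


Number of 1s: 3

No, parity error (3 ones)


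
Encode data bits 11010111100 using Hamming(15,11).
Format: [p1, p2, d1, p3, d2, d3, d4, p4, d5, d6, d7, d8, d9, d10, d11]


Parity bits: p1=1, p2=0, p3=0, p4=0

101010100111100


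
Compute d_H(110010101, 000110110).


XOR: 110100011
Count of 1s: 5

5


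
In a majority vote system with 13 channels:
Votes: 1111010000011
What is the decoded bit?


Ones: 7 out of 13
Threshold: 7

1 (7/13 voted 1)


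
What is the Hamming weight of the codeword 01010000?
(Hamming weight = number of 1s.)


Counting 1s in 01010000

2


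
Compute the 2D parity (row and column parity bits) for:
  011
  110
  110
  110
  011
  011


Row parities: 000000
Column parities: 101

Row P: 000000, Col P: 101, Corner: 0


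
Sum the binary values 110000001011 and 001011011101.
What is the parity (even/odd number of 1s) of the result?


110000001011 = 3083
001011011101 = 733
Sum = 3816 = 111011101000
1s count = 7

odd parity (7 ones in 111011101000)


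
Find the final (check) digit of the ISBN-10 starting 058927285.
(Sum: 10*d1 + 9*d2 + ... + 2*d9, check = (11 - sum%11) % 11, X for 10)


Weighted sum: 261
261 mod 11 = 8

Check digit: 3


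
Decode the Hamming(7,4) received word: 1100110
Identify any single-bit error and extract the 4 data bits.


Syndrome = 0: no error detected

Data: 0110 (no errors)


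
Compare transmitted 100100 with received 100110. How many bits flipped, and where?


XOR: 000010

1 error(s) at position(s): 4


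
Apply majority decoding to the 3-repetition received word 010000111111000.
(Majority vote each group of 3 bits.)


Groups: 010, 000, 111, 111, 000
Majority votes: 00110

00110


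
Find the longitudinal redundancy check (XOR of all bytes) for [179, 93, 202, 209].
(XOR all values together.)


XOR chain: 179 ^ 93 ^ 202 ^ 209 = 245

245


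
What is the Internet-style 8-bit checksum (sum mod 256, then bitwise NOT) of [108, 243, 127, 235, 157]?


Sum = 870 mod 256 = 102
Complement = 153

153


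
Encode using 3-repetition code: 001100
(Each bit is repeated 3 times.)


Each bit -> 3 copies

000000111111000000


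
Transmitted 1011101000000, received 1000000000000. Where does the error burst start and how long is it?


XOR: 0011101000000

Burst at position 2, length 5
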